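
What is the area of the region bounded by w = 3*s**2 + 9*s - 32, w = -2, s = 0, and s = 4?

The difference (3*s**2 + 9*s - 32) - (-2) = 3*s**2 + 9*s - 30 changes sign at s = 2 inside [0, 4], so split the integral there.
∫[0,2] (3*s**2 + 9*s - 30) ds = -34; the area of that piece is 34.
∫[2,4] (3*s**2 + 9*s - 30) ds = 50.
Total area = 34 + 50 = 84.

84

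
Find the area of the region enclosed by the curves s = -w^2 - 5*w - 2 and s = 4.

1/6

Both boundary curves give s as a function of w, so integrate with respect to w. Setting them equal: -w^2 - 5*w - 6 = 0, i.e. -(w + 2)*(w + 3) = 0, so they meet at w = -3, -2.
For w in [-3, -2], s = -w^2 - 5*w - 2 is on the right; area = ∫[-3,-2] (-w^2 - 5*w - 6) dw = 1/6.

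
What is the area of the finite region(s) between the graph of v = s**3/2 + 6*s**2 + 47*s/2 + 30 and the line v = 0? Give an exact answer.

1/4

The curve meets the s-axis where s**3/2 + 6*s**2 + 47*s/2 + 30 = 0, i.e. (s + 3)*(s + 4)*(s + 5)/2 = 0, at s = -5, -4, -3.
On [-5, -4] the curve lies above the axis; ∫[-5,-4] (s**3/2 + 6*s**2 + 47*s/2 + 30) ds = 1/8, giving area 1/8.
On [-4, -3] the curve lies below the axis; ∫[-4,-3] (s**3/2 + 6*s**2 + 47*s/2 + 30) ds = -1/8, giving area 1/8.
Total area = 1/8 + 1/8 = 1/4.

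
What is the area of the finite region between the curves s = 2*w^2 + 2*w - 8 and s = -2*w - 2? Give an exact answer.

64/3

Both boundary curves give s as a function of w, so integrate with respect to w. Setting them equal: 2*w^2 + 4*w - 6 = 0, i.e. 2*(w - 1)*(w + 3) = 0, so they meet at w = -3, 1.
For w in [-3, 1], s = 2*w^2 + 2*w - 8 is on the left; area = ∫[-3,1] (-(2*w^2 + 4*w - 6)) dw = 64/3.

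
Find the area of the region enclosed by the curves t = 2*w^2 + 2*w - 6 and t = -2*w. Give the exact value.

64/3

Both boundary curves give t as a function of w, so integrate with respect to w. Setting them equal: 2*w^2 + 4*w - 6 = 0, i.e. 2*(w - 1)*(w + 3) = 0, so they meet at w = -3, 1.
For w in [-3, 1], t = 2*w^2 + 2*w - 6 is on the left; area = ∫[-3,1] (-(2*w^2 + 4*w - 6)) dw = 64/3.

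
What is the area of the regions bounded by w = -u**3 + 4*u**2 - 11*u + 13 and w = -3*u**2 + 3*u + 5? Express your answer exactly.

Set the curves equal: -u**3 + 4*u**2 - 11*u + 13 = -3*u**2 + 3*u + 5, so -u**3 + 7*u**2 - 14*u + 8 = 0, which factors as -(u - 4)*(u - 2)*(u - 1) = 0. The curves meet at u = 1, 2, 4.
On [1, 2], w = -3*u**2 + 3*u + 5 is on top; that piece has area ∫[1,2] (-(-u**3 + 7*u**2 - 14*u + 8)) du = 5/12.
On [2, 4], w = -u**3 + 4*u**2 - 11*u + 13 is on top; that piece has area ∫[2,4] (-u**3 + 7*u**2 - 14*u + 8) du = 8/3.
Total enclosed area = 5/12 + 8/3 = 37/12.

37/12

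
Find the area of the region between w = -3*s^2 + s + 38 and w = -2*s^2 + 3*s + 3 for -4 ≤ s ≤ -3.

89/3

On [-4, -3], (-3*s^2 + s + 38) - (-2*s^2 + 3*s + 3) = -s^2 - 2*s + 35 is ≥ 0 throughout, so the area is a single integral of |-s^2 - 2*s + 35|.
∫[-4,-3] (-s^2 - 2*s + 35) ds = 89/3.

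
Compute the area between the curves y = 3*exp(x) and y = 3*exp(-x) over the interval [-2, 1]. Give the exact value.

-12 + 3*exp(-2) + 3*exp(-1) + 3*exp(1) + 3*exp(2)

The difference (3*exp(x)) - (3*exp(-x)) = 3*exp(x) - 3*exp(-x) changes sign at x = 0 inside [-2, 1], so split the integral there.
∫[-2,0] (3*exp(x) - 3*exp(-x)) dx = -3*exp(2) - 3*exp(-2) + 6; the area of that piece is -6 + 3*exp(-2) + 3*exp(2).
∫[0,1] (3*exp(x) - 3*exp(-x)) dx = -6 + 3*exp(-1) + 3*exp(1).
Total area = (-6 + 3*exp(-2) + 3*exp(2)) + (-6 + 3*exp(-1) + 3*exp(1)) = -12 + 3*exp(-2) + 3*exp(-1) + 3*exp(1) + 3*exp(2).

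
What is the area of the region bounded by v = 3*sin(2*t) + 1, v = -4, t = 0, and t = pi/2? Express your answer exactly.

On [0, pi/2], (3*sin(2*t) + 1) - (-4) = 3*sin(2*t) + 5 is ≥ 0 throughout, so the area is a single integral of |3*sin(2*t) + 5|.
∫[0,pi/2] (3*sin(2*t) + 5) dt = 3 + 5*pi/2.

3 + 5*pi/2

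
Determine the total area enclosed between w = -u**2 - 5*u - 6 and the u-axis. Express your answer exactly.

The curve meets the u-axis where -u**2 - 5*u - 6 = 0, i.e. -(u + 2)*(u + 3) = 0, at u = -3, -2.
On [-3, -2] the curve lies above the axis; ∫[-3,-2] (-u**2 - 5*u - 6) du = 1/6, giving area 1/6.

1/6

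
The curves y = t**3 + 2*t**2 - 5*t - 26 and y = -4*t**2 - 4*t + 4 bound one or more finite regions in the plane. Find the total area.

407/4

Set the curves equal: t**3 + 2*t**2 - 5*t - 26 = -4*t**2 - 4*t + 4, so t**3 + 6*t**2 - t - 30 = 0, which factors as (t - 2)*(t + 3)*(t + 5) = 0. The curves meet at t = -5, -3, 2.
On [-5, -3], y = t**3 + 2*t**2 - 5*t - 26 is on top; that piece has area ∫[-5,-3] (t**3 + 6*t**2 - t - 30) dt = 8.
On [-3, 2], y = -4*t**2 - 4*t + 4 is on top; that piece has area ∫[-3,2] (-(t**3 + 6*t**2 - t - 30)) dt = 375/4.
Total enclosed area = 8 + 375/4 = 407/4.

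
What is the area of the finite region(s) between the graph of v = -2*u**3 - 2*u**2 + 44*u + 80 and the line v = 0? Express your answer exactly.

3901/6

The curve meets the u-axis where -2*u**3 - 2*u**2 + 44*u + 80 = 0, i.e. -2*(u - 5)*(u + 2)*(u + 4) = 0, at u = -4, -2, 5.
On [-4, -2] the curve lies below the axis; ∫[-4,-2] (-2*u**3 - 2*u**2 + 44*u + 80) du = -64/3, giving area 64/3.
On [-2, 5] the curve lies above the axis; ∫[-2,5] (-2*u**3 - 2*u**2 + 44*u + 80) du = 3773/6, giving area 3773/6.
Total area = 64/3 + 3773/6 = 3901/6.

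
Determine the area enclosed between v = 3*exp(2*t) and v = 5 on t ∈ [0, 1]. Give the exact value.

The difference (3*exp(2*t)) - (5) = 3*exp(2*t) - 5 changes sign at t = -log(3)/2 + log(5)/2 inside [0, 1], so split the integral there.
∫[0,-log(3)/2 + log(5)/2] (3*exp(2*t) - 5) dt = log(9*sqrt(15)/125) + 1; the area of that piece is -1 + log(25*sqrt(15)/27).
∫[-log(3)/2 + log(5)/2,1] (3*exp(2*t) - 5) dt = -15/2 - 5*log(3)/2 + 5*log(5)/2 + 3*exp(2)/2.
Total area = (-1 + log(25*sqrt(15)/27)) + (-15/2 - 5*log(3)/2 + 5*log(5)/2 + 3*exp(2)/2) = -17/2 - 11*log(3)/2 + log(15)/2 + 9*log(5)/2 + 3*exp(2)/2.

-17/2 - 11*log(3)/2 + log(15)/2 + 9*log(5)/2 + 3*exp(2)/2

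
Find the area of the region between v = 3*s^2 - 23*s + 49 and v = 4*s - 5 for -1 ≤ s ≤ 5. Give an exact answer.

146

The difference (3*s^2 - 23*s + 49) - (4*s - 5) = 3*s^2 - 27*s + 54 changes sign at s = 3 inside [-1, 5], so split the integral there.
∫[-1,3] (3*s^2 - 27*s + 54) ds = 136.
∫[3,5] (3*s^2 - 27*s + 54) ds = -10; the area of that piece is 10.
Total area = 136 + 10 = 146.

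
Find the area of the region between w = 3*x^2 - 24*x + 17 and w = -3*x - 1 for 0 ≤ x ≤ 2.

The difference (3*x^2 - 24*x + 17) - (-3*x - 1) = 3*x^2 - 21*x + 18 changes sign at x = 1 inside [0, 2], so split the integral there.
∫[0,1] (3*x^2 - 21*x + 18) dx = 17/2.
∫[1,2] (3*x^2 - 21*x + 18) dx = -13/2; the area of that piece is 13/2.
Total area = 17/2 + 13/2 = 15.

15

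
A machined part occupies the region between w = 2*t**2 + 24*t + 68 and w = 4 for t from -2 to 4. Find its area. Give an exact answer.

576

On [-2, 4], (2*t**2 + 24*t + 68) - (4) = 2*t**2 + 24*t + 64 is ≥ 0 throughout, so the area is a single integral of |2*t**2 + 24*t + 64|.
∫[-2,4] (2*t**2 + 24*t + 64) dt = 576.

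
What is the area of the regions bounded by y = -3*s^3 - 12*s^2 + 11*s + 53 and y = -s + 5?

Set the curves equal: -3*s^3 - 12*s^2 + 11*s + 53 = -s + 5, so -3*s^3 - 12*s^2 + 12*s + 48 = 0, which factors as -3*(s - 2)*(s + 2)*(s + 4) = 0. The curves meet at s = -4, -2, 2.
On [-4, -2], y = -s + 5 is on top; that piece has area ∫[-4,-2] (-(-3*s^3 - 12*s^2 + 12*s + 48)) ds = 20.
On [-2, 2], y = -3*s^3 - 12*s^2 + 11*s + 53 is on top; that piece has area ∫[-2,2] (-3*s^3 - 12*s^2 + 12*s + 48) ds = 128.
Total enclosed area = 20 + 128 = 148.

148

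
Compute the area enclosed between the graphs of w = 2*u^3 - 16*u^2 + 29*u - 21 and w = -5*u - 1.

71/3

Set the curves equal: 2*u^3 - 16*u^2 + 29*u - 21 = -5*u - 1, so 2*u^3 - 16*u^2 + 34*u - 20 = 0, which factors as 2*(u - 5)*(u - 2)*(u - 1) = 0. The curves meet at u = 1, 2, 5.
On [1, 2], w = 2*u^3 - 16*u^2 + 29*u - 21 is on top; that piece has area ∫[1,2] (2*u^3 - 16*u^2 + 34*u - 20) du = 7/6.
On [2, 5], w = -5*u - 1 is on top; that piece has area ∫[2,5] (-(2*u^3 - 16*u^2 + 34*u - 20)) du = 45/2.
Total enclosed area = 7/6 + 45/2 = 71/3.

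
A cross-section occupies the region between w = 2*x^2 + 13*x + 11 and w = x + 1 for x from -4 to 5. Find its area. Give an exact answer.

The difference (2*x^2 + 13*x + 11) - (x + 1) = 2*x^2 + 12*x + 10 changes sign at x = -1 inside [-4, 5], so split the integral there.
∫[-4,-1] (2*x^2 + 12*x + 10) dx = -18; the area of that piece is 18.
∫[-1,5] (2*x^2 + 12*x + 10) dx = 288.
Total area = 18 + 288 = 306.

306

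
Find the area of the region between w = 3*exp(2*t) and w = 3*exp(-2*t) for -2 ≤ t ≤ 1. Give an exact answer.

The difference (3*exp(2*t)) - (3*exp(-2*t)) = 3*exp(2*t) - 3*exp(-2*t) changes sign at t = 0 inside [-2, 1], so split the integral there.
∫[-2,0] (3*exp(2*t) - 3*exp(-2*t)) dt = -3*exp(4)/2 - 3*exp(-4)/2 + 3; the area of that piece is -3 + 3*exp(-4)/2 + 3*exp(4)/2.
∫[0,1] (3*exp(2*t) - 3*exp(-2*t)) dt = -3 + 3*exp(-2)/2 + 3*exp(2)/2.
Total area = (-3 + 3*exp(-4)/2 + 3*exp(4)/2) + (-3 + 3*exp(-2)/2 + 3*exp(2)/2) = -6 + 3*exp(-4)/2 + 3*exp(-2)/2 + 3*exp(2)/2 + 3*exp(4)/2.

-6 + 3*exp(-4)/2 + 3*exp(-2)/2 + 3*exp(2)/2 + 3*exp(4)/2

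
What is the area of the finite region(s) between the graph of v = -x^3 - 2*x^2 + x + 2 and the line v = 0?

The curve meets the x-axis where -x^3 - 2*x^2 + x + 2 = 0, i.e. -(x - 1)*(x + 1)*(x + 2) = 0, at x = -2, -1, 1.
On [-2, -1] the curve lies below the axis; ∫[-2,-1] (-x^3 - 2*x^2 + x + 2) dx = -5/12, giving area 5/12.
On [-1, 1] the curve lies above the axis; ∫[-1,1] (-x^3 - 2*x^2 + x + 2) dx = 8/3, giving area 8/3.
Total area = 5/12 + 8/3 = 37/12.

37/12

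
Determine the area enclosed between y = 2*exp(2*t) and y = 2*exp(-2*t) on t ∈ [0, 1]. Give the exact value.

-2 + exp(-2) + exp(2)

On [0, 1], (2*exp(2*t)) - (2*exp(-2*t)) = 2*exp(2*t) - 2*exp(-2*t) is ≥ 0 throughout, so the area is a single integral of |2*exp(2*t) - 2*exp(-2*t)|.
∫[0,1] (2*exp(2*t) - 2*exp(-2*t)) dt = -2 + exp(-2) + exp(2).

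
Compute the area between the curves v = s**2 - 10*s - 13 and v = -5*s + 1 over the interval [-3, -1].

9

The difference (s**2 - 10*s - 13) - (-5*s + 1) = s**2 - 5*s - 14 changes sign at s = -2 inside [-3, -1], so split the integral there.
∫[-3,-2] (s**2 - 5*s - 14) ds = 29/6.
∫[-2,-1] (s**2 - 5*s - 14) ds = -25/6; the area of that piece is 25/6.
Total area = 29/6 + 25/6 = 9.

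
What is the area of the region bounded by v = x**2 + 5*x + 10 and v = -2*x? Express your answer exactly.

9/2

Set the curves equal: x**2 + 5*x + 10 = -2*x, so x**2 + 7*x + 10 = 0, which factors as (x + 2)*(x + 5) = 0. The curves meet at x = -5, -2.
On [-5, -2], v = -2*x is on top; that piece has area ∫[-5,-2] (-(x**2 + 7*x + 10)) dx = 9/2.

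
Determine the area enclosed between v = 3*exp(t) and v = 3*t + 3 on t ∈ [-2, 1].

-9/2 - 3*exp(-2) + 3*exp(1)

On [-2, 1], (3*exp(t)) - (3*t + 3) = -3*t + 3*exp(t) - 3 is ≥ 0 throughout, so the area is a single integral of |-3*t + 3*exp(t) - 3|.
∫[-2,1] (-3*t + 3*exp(t) - 3) dt = -9/2 - 3*exp(-2) + 3*exp(1).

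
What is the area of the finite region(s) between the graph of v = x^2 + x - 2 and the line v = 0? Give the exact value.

9/2

The curve meets the x-axis where x^2 + x - 2 = 0, i.e. (x - 1)*(x + 2) = 0, at x = -2, 1.
On [-2, 1] the curve lies below the axis; ∫[-2,1] (x^2 + x - 2) dx = -9/2, giving area 9/2.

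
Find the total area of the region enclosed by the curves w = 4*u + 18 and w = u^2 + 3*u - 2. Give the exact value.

Set the curves equal: 4*u + 18 = u^2 + 3*u - 2, so -u^2 + u + 20 = 0, which factors as -(u - 5)*(u + 4) = 0. The curves meet at u = -4, 5.
On [-4, 5], w = 4*u + 18 is on top; that piece has area ∫[-4,5] (-u^2 + u + 20) du = 243/2.

243/2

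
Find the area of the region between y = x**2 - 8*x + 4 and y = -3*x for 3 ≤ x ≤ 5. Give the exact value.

The difference (x**2 - 8*x + 4) - (-3*x) = x**2 - 5*x + 4 changes sign at x = 4 inside [3, 5], so split the integral there.
∫[3,4] (x**2 - 5*x + 4) dx = -7/6; the area of that piece is 7/6.
∫[4,5] (x**2 - 5*x + 4) dx = 11/6.
Total area = 7/6 + 11/6 = 3.

3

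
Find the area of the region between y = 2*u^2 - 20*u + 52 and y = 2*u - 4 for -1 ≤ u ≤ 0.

On [-1, 0], (2*u^2 - 20*u + 52) - (2*u - 4) = 2*u^2 - 22*u + 56 is ≥ 0 throughout, so the area is a single integral of |2*u^2 - 22*u + 56|.
∫[-1,0] (2*u^2 - 22*u + 56) du = 203/3.

203/3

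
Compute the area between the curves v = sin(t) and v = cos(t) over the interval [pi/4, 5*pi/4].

2*sqrt(2)

On [pi/4, 5*pi/4], (sin(t)) - (cos(t)) = sin(t) - cos(t) is ≥ 0 throughout, so the area is a single integral of |sin(t) - cos(t)|.
∫[pi/4,5*pi/4] (sin(t) - cos(t)) dt = 2*sqrt(2).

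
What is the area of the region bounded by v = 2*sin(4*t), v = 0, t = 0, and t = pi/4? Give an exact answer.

On [0, pi/4], (2*sin(4*t)) - (0) = 2*sin(4*t) is ≥ 0 throughout, so the area is a single integral of |2*sin(4*t)|.
∫[0,pi/4] (2*sin(4*t)) dt = 1.

1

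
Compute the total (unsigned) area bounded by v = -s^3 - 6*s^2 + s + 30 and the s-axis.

The curve meets the s-axis where -s^3 - 6*s^2 + s + 30 = 0, i.e. -(s - 2)*(s + 3)*(s + 5) = 0, at s = -5, -3, 2.
On [-5, -3] the curve lies below the axis; ∫[-5,-3] (-s^3 - 6*s^2 + s + 30) ds = -8, giving area 8.
On [-3, 2] the curve lies above the axis; ∫[-3,2] (-s^3 - 6*s^2 + s + 30) ds = 375/4, giving area 375/4.
Total area = 8 + 375/4 = 407/4.

407/4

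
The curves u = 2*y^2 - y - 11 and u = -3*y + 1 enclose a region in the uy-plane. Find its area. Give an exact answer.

125/3

Both boundary curves give u as a function of y, so integrate with respect to y. Setting them equal: 2*y^2 + 2*y - 12 = 0, i.e. 2*(y - 2)*(y + 3) = 0, so they meet at y = -3, 2.
For y in [-3, 2], u = 2*y^2 - y - 11 is on the left; area = ∫[-3,2] (-(2*y^2 + 2*y - 12)) dy = 125/3.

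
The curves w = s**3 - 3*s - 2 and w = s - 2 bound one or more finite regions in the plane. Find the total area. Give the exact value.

Set the curves equal: s**3 - 3*s - 2 = s - 2, so s**3 - 4*s = 0, which factors as s*(s - 2)*(s + 2) = 0. The curves meet at s = -2, 0, 2.
On [-2, 0], w = s**3 - 3*s - 2 is on top; that piece has area ∫[-2,0] (s**3 - 4*s) ds = 4.
On [0, 2], w = s - 2 is on top; that piece has area ∫[0,2] (-(s**3 - 4*s)) ds = 4.
Total enclosed area = 4 + 4 = 8.

8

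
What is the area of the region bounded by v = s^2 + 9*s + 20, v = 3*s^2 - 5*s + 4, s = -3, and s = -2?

95/3

On [-3, -2], (s^2 + 9*s + 20) - (3*s^2 - 5*s + 4) = -2*s^2 + 14*s + 16 is ≤ 0 throughout, so the area is a single integral of |-2*s^2 + 14*s + 16|.
∫[-3,-2] (-2*s^2 + 14*s + 16) ds = -95/3; the area of that piece is 95/3.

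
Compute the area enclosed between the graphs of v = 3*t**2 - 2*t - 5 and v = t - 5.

1/2

Set the curves equal: 3*t**2 - 2*t - 5 = t - 5, so 3*t**2 - 3*t = 0, which factors as 3*t*(t - 1) = 0. The curves meet at t = 0, 1.
On [0, 1], v = t - 5 is on top; that piece has area ∫[0,1] (-(3*t**2 - 3*t)) dt = 1/2.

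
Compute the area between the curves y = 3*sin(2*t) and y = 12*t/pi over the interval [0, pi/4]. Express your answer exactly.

3/2 - 3*pi/8

On [0, pi/4], (3*sin(2*t)) - (12*t/pi) = -12*t/pi + 3*sin(2*t) is ≥ 0 throughout, so the area is a single integral of |-12*t/pi + 3*sin(2*t)|.
∫[0,pi/4] (-12*t/pi + 3*sin(2*t)) dt = 3/2 - 3*pi/8.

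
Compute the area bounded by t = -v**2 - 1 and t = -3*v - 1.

Both boundary curves give t as a function of v, so integrate with respect to v. Setting them equal: -v**2 + 3*v = 0, i.e. -v*(v - 3) = 0, so they meet at v = 0, 3.
For v in [0, 3], t = -v**2 - 1 is on the right; area = ∫[0,3] (-v**2 + 3*v) dv = 9/2.

9/2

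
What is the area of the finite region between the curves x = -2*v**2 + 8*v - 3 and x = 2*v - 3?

Both boundary curves give x as a function of v, so integrate with respect to v. Setting them equal: -2*v**2 + 6*v = 0, i.e. -2*v*(v - 3) = 0, so they meet at v = 0, 3.
For v in [0, 3], x = -2*v**2 + 8*v - 3 is on the right; area = ∫[0,3] (-2*v**2 + 6*v) dv = 9.

9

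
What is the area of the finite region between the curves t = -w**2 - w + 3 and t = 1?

Both boundary curves give t as a function of w, so integrate with respect to w. Setting them equal: -w**2 - w + 2 = 0, i.e. -(w - 1)*(w + 2) = 0, so they meet at w = -2, 1.
For w in [-2, 1], t = -w**2 - w + 3 is on the right; area = ∫[-2,1] (-w**2 - w + 2) dw = 9/2.

9/2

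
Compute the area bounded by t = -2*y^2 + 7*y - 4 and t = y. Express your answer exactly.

Both boundary curves give t as a function of y, so integrate with respect to y. Setting them equal: -2*y^2 + 6*y - 4 = 0, i.e. -2*(y - 2)*(y - 1) = 0, so they meet at y = 1, 2.
For y in [1, 2], t = -2*y^2 + 7*y - 4 is on the right; area = ∫[1,2] (-2*y^2 + 6*y - 4) dy = 1/3.

1/3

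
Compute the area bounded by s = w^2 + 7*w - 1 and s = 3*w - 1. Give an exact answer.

32/3

Both boundary curves give s as a function of w, so integrate with respect to w. Setting them equal: w^2 + 4*w = 0, i.e. w*(w + 4) = 0, so they meet at w = -4, 0.
For w in [-4, 0], s = w^2 + 7*w - 1 is on the left; area = ∫[-4,0] (-(w^2 + 4*w)) dw = 32/3.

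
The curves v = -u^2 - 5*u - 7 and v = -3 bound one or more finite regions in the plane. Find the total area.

9/2

Set the curves equal: -u^2 - 5*u - 7 = -3, so -u^2 - 5*u - 4 = 0, which factors as -(u + 1)*(u + 4) = 0. The curves meet at u = -4, -1.
On [-4, -1], v = -u^2 - 5*u - 7 is on top; that piece has area ∫[-4,-1] (-u^2 - 5*u - 4) du = 9/2.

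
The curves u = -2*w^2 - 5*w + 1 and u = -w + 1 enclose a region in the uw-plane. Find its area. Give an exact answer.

Both boundary curves give u as a function of w, so integrate with respect to w. Setting them equal: -2*w^2 - 4*w = 0, i.e. -2*w*(w + 2) = 0, so they meet at w = -2, 0.
For w in [-2, 0], u = -2*w^2 - 5*w + 1 is on the right; area = ∫[-2,0] (-2*w^2 - 4*w) dw = 8/3.

8/3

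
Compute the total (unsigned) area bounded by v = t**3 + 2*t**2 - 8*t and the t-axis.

The curve meets the t-axis where t**3 + 2*t**2 - 8*t = 0, i.e. t*(t - 2)*(t + 4) = 0, at t = -4, 0, 2.
On [-4, 0] the curve lies above the axis; ∫[-4,0] (t**3 + 2*t**2 - 8*t) dt = 128/3, giving area 128/3.
On [0, 2] the curve lies below the axis; ∫[0,2] (t**3 + 2*t**2 - 8*t) dt = -20/3, giving area 20/3.
Total area = 128/3 + 20/3 = 148/3.

148/3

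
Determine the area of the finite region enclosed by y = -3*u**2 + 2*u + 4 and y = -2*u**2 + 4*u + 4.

4/3

Set the curves equal: -3*u**2 + 2*u + 4 = -2*u**2 + 4*u + 4, so -u**2 - 2*u = 0, which factors as -u*(u + 2) = 0. The curves meet at u = -2, 0.
On [-2, 0], y = -3*u**2 + 2*u + 4 is on top; that piece has area ∫[-2,0] (-u**2 - 2*u) du = 4/3.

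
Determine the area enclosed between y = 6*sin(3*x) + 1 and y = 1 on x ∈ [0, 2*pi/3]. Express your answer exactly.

The difference (6*sin(3*x) + 1) - (1) = 6*sin(3*x) changes sign at x = pi/3 inside [0, 2*pi/3], so split the integral there.
∫[0,pi/3] (6*sin(3*x)) dx = 4.
∫[pi/3,2*pi/3] (6*sin(3*x)) dx = -4; the area of that piece is 4.
Total area = 4 + 4 = 8.

8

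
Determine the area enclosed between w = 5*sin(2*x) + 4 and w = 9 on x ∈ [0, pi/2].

On [0, pi/2], (5*sin(2*x) + 4) - (9) = 5*sin(2*x) - 5 is ≤ 0 throughout, so the area is a single integral of |5*sin(2*x) - 5|.
∫[0,pi/2] (5*sin(2*x) - 5) dx = 5 - 5*pi/2; the area of that piece is -5 + 5*pi/2.

-5 + 5*pi/2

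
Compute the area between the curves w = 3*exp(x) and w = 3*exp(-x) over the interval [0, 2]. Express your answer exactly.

On [0, 2], (3*exp(x)) - (3*exp(-x)) = 3*exp(x) - 3*exp(-x) is ≥ 0 throughout, so the area is a single integral of |3*exp(x) - 3*exp(-x)|.
∫[0,2] (3*exp(x) - 3*exp(-x)) dx = -6 + 3*exp(-2) + 3*exp(2).

-6 + 3*exp(-2) + 3*exp(2)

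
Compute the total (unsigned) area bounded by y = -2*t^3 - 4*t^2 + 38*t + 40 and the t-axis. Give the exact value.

2521/6

The curve meets the t-axis where -2*t^3 - 4*t^2 + 38*t + 40 = 0, i.e. -2*(t - 4)*(t + 1)*(t + 5) = 0, at t = -5, -1, 4.
On [-5, -1] the curve lies below the axis; ∫[-5,-1] (-2*t^3 - 4*t^2 + 38*t + 40) dt = -448/3, giving area 448/3.
On [-1, 4] the curve lies above the axis; ∫[-1,4] (-2*t^3 - 4*t^2 + 38*t + 40) dt = 1625/6, giving area 1625/6.
Total area = 448/3 + 1625/6 = 2521/6.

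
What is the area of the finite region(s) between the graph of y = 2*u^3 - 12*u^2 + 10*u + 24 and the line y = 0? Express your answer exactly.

131/2

The curve meets the u-axis where 2*u^3 - 12*u^2 + 10*u + 24 = 0, i.e. 2*(u - 4)*(u - 3)*(u + 1) = 0, at u = -1, 3, 4.
On [-1, 3] the curve lies above the axis; ∫[-1,3] (2*u^3 - 12*u^2 + 10*u + 24) du = 64, giving area 64.
On [3, 4] the curve lies below the axis; ∫[3,4] (2*u^3 - 12*u^2 + 10*u + 24) du = -3/2, giving area 3/2.
Total area = 64 + 3/2 = 131/2.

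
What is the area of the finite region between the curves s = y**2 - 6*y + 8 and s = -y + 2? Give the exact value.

Both boundary curves give s as a function of y, so integrate with respect to y. Setting them equal: y**2 - 5*y + 6 = 0, i.e. (y - 3)*(y - 2) = 0, so they meet at y = 2, 3.
For y in [2, 3], s = y**2 - 6*y + 8 is on the left; area = ∫[2,3] (-(y**2 - 5*y + 6)) dy = 1/6.

1/6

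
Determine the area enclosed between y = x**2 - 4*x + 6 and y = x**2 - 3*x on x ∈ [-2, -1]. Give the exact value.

On [-2, -1], (x**2 - 4*x + 6) - (x**2 - 3*x) = -x + 6 is ≥ 0 throughout, so the area is a single integral of |-x + 6|.
∫[-2,-1] (-x + 6) dx = 15/2.

15/2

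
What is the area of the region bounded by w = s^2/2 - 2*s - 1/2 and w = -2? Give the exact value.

Set the curves equal: s^2/2 - 2*s - 1/2 = -2, so s^2/2 - 2*s + 3/2 = 0, which factors as (s - 3)*(s - 1)/2 = 0. The curves meet at s = 1, 3.
On [1, 3], w = -2 is on top; that piece has area ∫[1,3] (-(s^2/2 - 2*s + 3/2)) ds = 2/3.

2/3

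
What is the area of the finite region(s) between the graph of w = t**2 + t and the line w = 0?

1/6

The curve meets the t-axis where t**2 + t = 0, i.e. t*(t + 1) = 0, at t = -1, 0.
On [-1, 0] the curve lies below the axis; ∫[-1,0] (t**2 + t) dt = -1/6, giving area 1/6.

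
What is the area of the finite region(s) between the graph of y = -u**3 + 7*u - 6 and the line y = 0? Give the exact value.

The curve meets the u-axis where -u**3 + 7*u - 6 = 0, i.e. -(u - 2)*(u - 1)*(u + 3) = 0, at u = -3, 1, 2.
On [-3, 1] the curve lies below the axis; ∫[-3,1] (-u**3 + 7*u - 6) du = -32, giving area 32.
On [1, 2] the curve lies above the axis; ∫[1,2] (-u**3 + 7*u - 6) du = 3/4, giving area 3/4.
Total area = 32 + 3/4 = 131/4.

131/4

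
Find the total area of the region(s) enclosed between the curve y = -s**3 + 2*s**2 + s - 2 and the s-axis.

The curve meets the s-axis where -s**3 + 2*s**2 + s - 2 = 0, i.e. -(s - 2)*(s - 1)*(s + 1) = 0, at s = -1, 1, 2.
On [-1, 1] the curve lies below the axis; ∫[-1,1] (-s**3 + 2*s**2 + s - 2) ds = -8/3, giving area 8/3.
On [1, 2] the curve lies above the axis; ∫[1,2] (-s**3 + 2*s**2 + s - 2) ds = 5/12, giving area 5/12.
Total area = 8/3 + 5/12 = 37/12.

37/12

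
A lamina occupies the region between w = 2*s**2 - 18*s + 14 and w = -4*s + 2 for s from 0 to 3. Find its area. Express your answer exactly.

The difference (2*s**2 - 18*s + 14) - (-4*s + 2) = 2*s**2 - 14*s + 12 changes sign at s = 1 inside [0, 3], so split the integral there.
∫[0,1] (2*s**2 - 14*s + 12) ds = 17/3.
∫[1,3] (2*s**2 - 14*s + 12) ds = -44/3; the area of that piece is 44/3.
Total area = 17/3 + 44/3 = 61/3.

61/3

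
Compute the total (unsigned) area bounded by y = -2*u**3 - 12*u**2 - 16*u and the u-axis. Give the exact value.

The curve meets the u-axis where -2*u**3 - 12*u**2 - 16*u = 0, i.e. -2*u*(u + 2)*(u + 4) = 0, at u = -4, -2, 0.
On [-4, -2] the curve lies below the axis; ∫[-4,-2] (-2*u**3 - 12*u**2 - 16*u) du = -8, giving area 8.
On [-2, 0] the curve lies above the axis; ∫[-2,0] (-2*u**3 - 12*u**2 - 16*u) du = 8, giving area 8.
Total area = 8 + 8 = 16.

16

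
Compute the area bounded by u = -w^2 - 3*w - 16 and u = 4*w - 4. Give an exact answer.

Both boundary curves give u as a function of w, so integrate with respect to w. Setting them equal: -w^2 - 7*w - 12 = 0, i.e. -(w + 3)*(w + 4) = 0, so they meet at w = -4, -3.
For w in [-4, -3], u = -w^2 - 3*w - 16 is on the right; area = ∫[-4,-3] (-w^2 - 7*w - 12) dw = 1/6.

1/6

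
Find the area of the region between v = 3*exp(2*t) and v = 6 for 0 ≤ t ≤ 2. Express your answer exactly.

The difference (3*exp(2*t)) - (6) = 3*exp(2*t) - 6 changes sign at t = log(2)/2 inside [0, 2], so split the integral there.
∫[0,log(2)/2] (3*exp(2*t) - 6) dt = 3/2 - log(8); the area of that piece is -3/2 + log(8).
∫[log(2)/2,2] (3*exp(2*t) - 6) dt = -15 + 3*log(2) + 3*exp(4)/2.
Total area = (-3/2 + log(8)) + (-15 + 3*log(2) + 3*exp(4)/2) = -33/2 + 6*log(2) + 3*exp(4)/2.

-33/2 + 6*log(2) + 3*exp(4)/2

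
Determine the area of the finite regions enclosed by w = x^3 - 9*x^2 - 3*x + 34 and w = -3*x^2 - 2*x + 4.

407/4

Set the curves equal: x^3 - 9*x^2 - 3*x + 34 = -3*x^2 - 2*x + 4, so x^3 - 6*x^2 - x + 30 = 0, which factors as (x - 5)*(x - 3)*(x + 2) = 0. The curves meet at x = -2, 3, 5.
On [-2, 3], w = x^3 - 9*x^2 - 3*x + 34 is on top; that piece has area ∫[-2,3] (x^3 - 6*x^2 - x + 30) dx = 375/4.
On [3, 5], w = -3*x^2 - 2*x + 4 is on top; that piece has area ∫[3,5] (-(x^3 - 6*x^2 - x + 30)) dx = 8.
Total enclosed area = 375/4 + 8 = 407/4.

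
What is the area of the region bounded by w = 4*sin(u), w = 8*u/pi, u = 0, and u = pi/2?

4 - pi

On [0, pi/2], (4*sin(u)) - (8*u/pi) = -8*u/pi + 4*sin(u) is ≥ 0 throughout, so the area is a single integral of |-8*u/pi + 4*sin(u)|.
∫[0,pi/2] (-8*u/pi + 4*sin(u)) du = 4 - pi.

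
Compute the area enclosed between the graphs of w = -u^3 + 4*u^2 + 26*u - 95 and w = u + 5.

4019/6

Set the curves equal: -u^3 + 4*u^2 + 26*u - 95 = u + 5, so -u^3 + 4*u^2 + 25*u - 100 = 0, which factors as -(u - 5)*(u - 4)*(u + 5) = 0. The curves meet at u = -5, 4, 5.
On [-5, 4], w = u + 5 is on top; that piece has area ∫[-5,4] (-(-u^3 + 4*u^2 + 25*u - 100)) du = 2673/4.
On [4, 5], w = -u^3 + 4*u^2 + 26*u - 95 is on top; that piece has area ∫[4,5] (-u^3 + 4*u^2 + 25*u - 100) du = 19/12.
Total enclosed area = 2673/4 + 19/12 = 4019/6.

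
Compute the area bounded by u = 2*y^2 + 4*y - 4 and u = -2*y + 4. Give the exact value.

125/3

Both boundary curves give u as a function of y, so integrate with respect to y. Setting them equal: 2*y^2 + 6*y - 8 = 0, i.e. 2*(y - 1)*(y + 4) = 0, so they meet at y = -4, 1.
For y in [-4, 1], u = 2*y^2 + 4*y - 4 is on the left; area = ∫[-4,1] (-(2*y^2 + 6*y - 8)) dy = 125/3.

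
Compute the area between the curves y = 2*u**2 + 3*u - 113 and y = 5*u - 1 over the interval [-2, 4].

On [-2, 4], (2*u**2 + 3*u - 113) - (5*u - 1) = 2*u**2 - 2*u - 112 is ≤ 0 throughout, so the area is a single integral of |2*u**2 - 2*u - 112|.
∫[-2,4] (2*u**2 - 2*u - 112) du = -636; the area of that piece is 636.

636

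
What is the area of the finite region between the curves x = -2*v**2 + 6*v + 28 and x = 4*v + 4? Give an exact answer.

343/3

Both boundary curves give x as a function of v, so integrate with respect to v. Setting them equal: -2*v**2 + 2*v + 24 = 0, i.e. -2*(v - 4)*(v + 3) = 0, so they meet at v = -3, 4.
For v in [-3, 4], x = -2*v**2 + 6*v + 28 is on the right; area = ∫[-3,4] (-2*v**2 + 2*v + 24) dv = 343/3.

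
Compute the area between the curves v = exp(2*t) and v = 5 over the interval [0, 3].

-39/2 + 5*log(5) + exp(6)/2

The difference (exp(2*t)) - (5) = exp(2*t) - 5 changes sign at t = log(5)/2 inside [0, 3], so split the integral there.
∫[0,log(5)/2] (exp(2*t) - 5) dt = 2 - 5*log(5)/2; the area of that piece is -2 + 5*log(5)/2.
∫[log(5)/2,3] (exp(2*t) - 5) dt = -35/2 + 5*log(5)/2 + exp(6)/2.
Total area = (-2 + 5*log(5)/2) + (-35/2 + 5*log(5)/2 + exp(6)/2) = -39/2 + 5*log(5) + exp(6)/2.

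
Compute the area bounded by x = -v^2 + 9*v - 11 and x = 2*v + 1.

Both boundary curves give x as a function of v, so integrate with respect to v. Setting them equal: -v^2 + 7*v - 12 = 0, i.e. -(v - 4)*(v - 3) = 0, so they meet at v = 3, 4.
For v in [3, 4], x = -v^2 + 9*v - 11 is on the right; area = ∫[3,4] (-v^2 + 7*v - 12) dv = 1/6.

1/6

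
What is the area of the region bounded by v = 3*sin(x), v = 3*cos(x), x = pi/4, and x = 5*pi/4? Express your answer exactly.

On [pi/4, 5*pi/4], (3*sin(x)) - (3*cos(x)) = 3*sin(x) - 3*cos(x) is ≥ 0 throughout, so the area is a single integral of |3*sin(x) - 3*cos(x)|.
∫[pi/4,5*pi/4] (3*sin(x) - 3*cos(x)) dx = 6*sqrt(2).

6*sqrt(2)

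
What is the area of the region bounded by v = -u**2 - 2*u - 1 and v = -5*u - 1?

Set the curves equal: -u**2 - 2*u - 1 = -5*u - 1, so -u**2 + 3*u = 0, which factors as -u*(u - 3) = 0. The curves meet at u = 0, 3.
On [0, 3], v = -u**2 - 2*u - 1 is on top; that piece has area ∫[0,3] (-u**2 + 3*u) du = 9/2.

9/2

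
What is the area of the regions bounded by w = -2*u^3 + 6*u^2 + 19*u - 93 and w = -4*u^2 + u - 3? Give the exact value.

1136/3

Set the curves equal: -2*u^3 + 6*u^2 + 19*u - 93 = -4*u^2 + u - 3, so -2*u^3 + 10*u^2 + 18*u - 90 = 0, which factors as -2*(u - 5)*(u - 3)*(u + 3) = 0. The curves meet at u = -3, 3, 5.
On [-3, 3], w = -4*u^2 + u - 3 is on top; that piece has area ∫[-3,3] (-(-2*u^3 + 10*u^2 + 18*u - 90)) du = 360.
On [3, 5], w = -2*u^3 + 6*u^2 + 19*u - 93 is on top; that piece has area ∫[3,5] (-2*u^3 + 10*u^2 + 18*u - 90) du = 56/3.
Total enclosed area = 360 + 56/3 = 1136/3.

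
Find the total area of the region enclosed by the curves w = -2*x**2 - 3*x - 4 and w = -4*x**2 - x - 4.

1/3

Set the curves equal: -2*x**2 - 3*x - 4 = -4*x**2 - x - 4, so 2*x**2 - 2*x = 0, which factors as 2*x*(x - 1) = 0. The curves meet at x = 0, 1.
On [0, 1], w = -4*x**2 - x - 4 is on top; that piece has area ∫[0,1] (-(2*x**2 - 2*x)) dx = 1/3.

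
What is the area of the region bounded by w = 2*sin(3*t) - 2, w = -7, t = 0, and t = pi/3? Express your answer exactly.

4/3 + 5*pi/3

On [0, pi/3], (2*sin(3*t) - 2) - (-7) = 2*sin(3*t) + 5 is ≥ 0 throughout, so the area is a single integral of |2*sin(3*t) + 5|.
∫[0,pi/3] (2*sin(3*t) + 5) dt = 4/3 + 5*pi/3.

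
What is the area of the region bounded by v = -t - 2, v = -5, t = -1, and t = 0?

7/2

On [-1, 0], (-t - 2) - (-5) = -t + 3 is ≥ 0 throughout, so the area is a single integral of |-t + 3|.
∫[-1,0] (-t + 3) dt = 7/2.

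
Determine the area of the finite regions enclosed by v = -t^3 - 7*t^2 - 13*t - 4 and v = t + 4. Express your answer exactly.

37/12

Set the curves equal: -t^3 - 7*t^2 - 13*t - 4 = t + 4, so -t^3 - 7*t^2 - 14*t - 8 = 0, which factors as -(t + 1)*(t + 2)*(t + 4) = 0. The curves meet at t = -4, -2, -1.
On [-4, -2], v = t + 4 is on top; that piece has area ∫[-4,-2] (-(-t^3 - 7*t^2 - 14*t - 8)) dt = 8/3.
On [-2, -1], v = -t^3 - 7*t^2 - 13*t - 4 is on top; that piece has area ∫[-2,-1] (-t^3 - 7*t^2 - 14*t - 8) dt = 5/12.
Total enclosed area = 8/3 + 5/12 = 37/12.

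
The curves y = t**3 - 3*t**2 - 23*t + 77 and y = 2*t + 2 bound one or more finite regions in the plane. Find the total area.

Set the curves equal: t**3 - 3*t**2 - 23*t + 77 = 2*t + 2, so t**3 - 3*t**2 - 25*t + 75 = 0, which factors as (t - 5)*(t - 3)*(t + 5) = 0. The curves meet at t = -5, 3, 5.
On [-5, 3], y = t**3 - 3*t**2 - 23*t + 77 is on top; that piece has area ∫[-5,3] (t**3 - 3*t**2 - 25*t + 75) dt = 512.
On [3, 5], y = 2*t + 2 is on top; that piece has area ∫[3,5] (-(t**3 - 3*t**2 - 25*t + 75)) dt = 12.
Total enclosed area = 512 + 12 = 524.

524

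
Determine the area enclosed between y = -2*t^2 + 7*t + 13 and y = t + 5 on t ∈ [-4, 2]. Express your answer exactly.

90

The difference (-2*t^2 + 7*t + 13) - (t + 5) = -2*t^2 + 6*t + 8 changes sign at t = -1 inside [-4, 2], so split the integral there.
∫[-4,-1] (-2*t^2 + 6*t + 8) dt = -63; the area of that piece is 63.
∫[-1,2] (-2*t^2 + 6*t + 8) dt = 27.
Total area = 63 + 27 = 90.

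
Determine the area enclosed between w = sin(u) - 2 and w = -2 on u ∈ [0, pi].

2

On [0, pi], (sin(u) - 2) - (-2) = sin(u) is ≥ 0 throughout, so the area is a single integral of |sin(u)|.
∫[0,pi] (sin(u)) du = 2.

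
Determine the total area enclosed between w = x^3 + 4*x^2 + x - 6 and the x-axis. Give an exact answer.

71/6

The curve meets the x-axis where x^3 + 4*x^2 + x - 6 = 0, i.e. (x - 1)*(x + 2)*(x + 3) = 0, at x = -3, -2, 1.
On [-3, -2] the curve lies above the axis; ∫[-3,-2] (x^3 + 4*x^2 + x - 6) dx = 7/12, giving area 7/12.
On [-2, 1] the curve lies below the axis; ∫[-2,1] (x^3 + 4*x^2 + x - 6) dx = -45/4, giving area 45/4.
Total area = 7/12 + 45/4 = 71/6.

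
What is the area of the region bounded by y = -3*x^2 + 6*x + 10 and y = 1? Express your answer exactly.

Set the curves equal: -3*x^2 + 6*x + 10 = 1, so -3*x^2 + 6*x + 9 = 0, which factors as -3*(x - 3)*(x + 1) = 0. The curves meet at x = -1, 3.
On [-1, 3], y = -3*x^2 + 6*x + 10 is on top; that piece has area ∫[-1,3] (-3*x^2 + 6*x + 9) dx = 32.

32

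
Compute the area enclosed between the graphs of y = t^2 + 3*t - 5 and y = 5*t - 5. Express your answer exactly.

Set the curves equal: t^2 + 3*t - 5 = 5*t - 5, so t^2 - 2*t = 0, which factors as t*(t - 2) = 0. The curves meet at t = 0, 2.
On [0, 2], y = 5*t - 5 is on top; that piece has area ∫[0,2] (-(t^2 - 2*t)) dt = 4/3.

4/3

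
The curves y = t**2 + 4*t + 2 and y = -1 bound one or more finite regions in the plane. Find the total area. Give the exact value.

Set the curves equal: t**2 + 4*t + 2 = -1, so t**2 + 4*t + 3 = 0, which factors as (t + 1)*(t + 3) = 0. The curves meet at t = -3, -1.
On [-3, -1], y = -1 is on top; that piece has area ∫[-3,-1] (-(t**2 + 4*t + 3)) dt = 4/3.

4/3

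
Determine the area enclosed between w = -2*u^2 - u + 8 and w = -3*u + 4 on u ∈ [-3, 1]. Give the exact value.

24

The difference (-2*u^2 - u + 8) - (-3*u + 4) = -2*u^2 + 2*u + 4 changes sign at u = -1 inside [-3, 1], so split the integral there.
∫[-3,-1] (-2*u^2 + 2*u + 4) du = -52/3; the area of that piece is 52/3.
∫[-1,1] (-2*u^2 + 2*u + 4) du = 20/3.
Total area = 52/3 + 20/3 = 24.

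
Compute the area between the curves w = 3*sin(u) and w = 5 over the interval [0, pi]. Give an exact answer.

-6 + 5*pi

On [0, pi], (3*sin(u)) - (5) = 3*sin(u) - 5 is ≤ 0 throughout, so the area is a single integral of |3*sin(u) - 5|.
∫[0,pi] (3*sin(u) - 5) du = 6 - 5*pi; the area of that piece is -6 + 5*pi.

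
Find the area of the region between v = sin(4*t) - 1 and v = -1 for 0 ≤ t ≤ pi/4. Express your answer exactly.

1/2

On [0, pi/4], (sin(4*t) - 1) - (-1) = sin(4*t) is ≥ 0 throughout, so the area is a single integral of |sin(4*t)|.
∫[0,pi/4] (sin(4*t)) dt = 1/2.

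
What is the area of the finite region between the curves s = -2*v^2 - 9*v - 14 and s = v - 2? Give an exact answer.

Both boundary curves give s as a function of v, so integrate with respect to v. Setting them equal: -2*v^2 - 10*v - 12 = 0, i.e. -2*(v + 2)*(v + 3) = 0, so they meet at v = -3, -2.
For v in [-3, -2], s = -2*v^2 - 9*v - 14 is on the right; area = ∫[-3,-2] (-2*v^2 - 10*v - 12) dv = 1/3.

1/3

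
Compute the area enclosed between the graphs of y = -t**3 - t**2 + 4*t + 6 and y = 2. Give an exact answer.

Set the curves equal: -t**3 - t**2 + 4*t + 6 = 2, so -t**3 - t**2 + 4*t + 4 = 0, which factors as -(t - 2)*(t + 1)*(t + 2) = 0. The curves meet at t = -2, -1, 2.
On [-2, -1], y = 2 is on top; that piece has area ∫[-2,-1] (-(-t**3 - t**2 + 4*t + 4)) dt = 7/12.
On [-1, 2], y = -t**3 - t**2 + 4*t + 6 is on top; that piece has area ∫[-1,2] (-t**3 - t**2 + 4*t + 4) dt = 45/4.
Total enclosed area = 7/12 + 45/4 = 71/6.

71/6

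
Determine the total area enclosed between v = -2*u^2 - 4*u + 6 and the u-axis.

64/3

The curve meets the u-axis where -2*u^2 - 4*u + 6 = 0, i.e. -2*(u - 1)*(u + 3) = 0, at u = -3, 1.
On [-3, 1] the curve lies above the axis; ∫[-3,1] (-2*u^2 - 4*u + 6) du = 64/3, giving area 64/3.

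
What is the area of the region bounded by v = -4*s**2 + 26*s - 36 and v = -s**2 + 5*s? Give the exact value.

Set the curves equal: -4*s**2 + 26*s - 36 = -s**2 + 5*s, so -3*s**2 + 21*s - 36 = 0, which factors as -3*(s - 4)*(s - 3) = 0. The curves meet at s = 3, 4.
On [3, 4], v = -4*s**2 + 26*s - 36 is on top; that piece has area ∫[3,4] (-3*s**2 + 21*s - 36) ds = 1/2.

1/2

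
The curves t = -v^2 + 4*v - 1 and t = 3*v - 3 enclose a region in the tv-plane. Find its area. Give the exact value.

Both boundary curves give t as a function of v, so integrate with respect to v. Setting them equal: -v^2 + v + 2 = 0, i.e. -(v - 2)*(v + 1) = 0, so they meet at v = -1, 2.
For v in [-1, 2], t = -v^2 + 4*v - 1 is on the right; area = ∫[-1,2] (-v^2 + v + 2) dv = 9/2.

9/2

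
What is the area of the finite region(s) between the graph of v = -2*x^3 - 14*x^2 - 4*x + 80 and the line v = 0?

The curve meets the x-axis where -2*x^3 - 14*x^2 - 4*x + 80 = 0, i.e. -2*(x - 2)*(x + 4)*(x + 5) = 0, at x = -5, -4, 2.
On [-5, -4] the curve lies below the axis; ∫[-5,-4] (-2*x^3 - 14*x^2 - 4*x + 80) dx = -13/6, giving area 13/6.
On [-4, 2] the curve lies above the axis; ∫[-4,2] (-2*x^3 - 14*x^2 - 4*x + 80) dx = 288, giving area 288.
Total area = 13/6 + 288 = 1741/6.

1741/6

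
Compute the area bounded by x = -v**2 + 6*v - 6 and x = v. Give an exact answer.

1/6

Both boundary curves give x as a function of v, so integrate with respect to v. Setting them equal: -v**2 + 5*v - 6 = 0, i.e. -(v - 3)*(v - 2) = 0, so they meet at v = 2, 3.
For v in [2, 3], x = -v**2 + 6*v - 6 is on the right; area = ∫[2,3] (-v**2 + 5*v - 6) dv = 1/6.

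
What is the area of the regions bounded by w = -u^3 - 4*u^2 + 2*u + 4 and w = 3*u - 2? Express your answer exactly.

71/6

Set the curves equal: -u^3 - 4*u^2 + 2*u + 4 = 3*u - 2, so -u^3 - 4*u^2 - u + 6 = 0, which factors as -(u - 1)*(u + 2)*(u + 3) = 0. The curves meet at u = -3, -2, 1.
On [-3, -2], w = 3*u - 2 is on top; that piece has area ∫[-3,-2] (-(-u^3 - 4*u^2 - u + 6)) du = 7/12.
On [-2, 1], w = -u^3 - 4*u^2 + 2*u + 4 is on top; that piece has area ∫[-2,1] (-u^3 - 4*u^2 - u + 6) du = 45/4.
Total enclosed area = 7/12 + 45/4 = 71/6.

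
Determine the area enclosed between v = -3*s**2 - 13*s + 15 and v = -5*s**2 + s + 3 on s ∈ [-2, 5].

The difference (-3*s**2 - 13*s + 15) - (-5*s**2 + s + 3) = 2*s**2 - 14*s + 12 changes sign at s = 1 inside [-2, 5], so split the integral there.
∫[-2,1] (2*s**2 - 14*s + 12) ds = 63.
∫[1,5] (2*s**2 - 14*s + 12) ds = -112/3; the area of that piece is 112/3.
Total area = 63 + 112/3 = 301/3.

301/3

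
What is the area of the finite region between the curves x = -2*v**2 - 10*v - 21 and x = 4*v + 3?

Both boundary curves give x as a function of v, so integrate with respect to v. Setting them equal: -2*v**2 - 14*v - 24 = 0, i.e. -2*(v + 3)*(v + 4) = 0, so they meet at v = -4, -3.
For v in [-4, -3], x = -2*v**2 - 10*v - 21 is on the right; area = ∫[-4,-3] (-2*v**2 - 14*v - 24) dv = 1/3.

1/3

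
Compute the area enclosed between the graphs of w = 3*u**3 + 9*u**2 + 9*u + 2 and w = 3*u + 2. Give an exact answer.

3/2

Set the curves equal: 3*u**3 + 9*u**2 + 9*u + 2 = 3*u + 2, so 3*u**3 + 9*u**2 + 6*u = 0, which factors as 3*u*(u + 1)*(u + 2) = 0. The curves meet at u = -2, -1, 0.
On [-2, -1], w = 3*u**3 + 9*u**2 + 9*u + 2 is on top; that piece has area ∫[-2,-1] (3*u**3 + 9*u**2 + 6*u) du = 3/4.
On [-1, 0], w = 3*u + 2 is on top; that piece has area ∫[-1,0] (-(3*u**3 + 9*u**2 + 6*u)) du = 3/4.
Total enclosed area = 3/4 + 3/4 = 3/2.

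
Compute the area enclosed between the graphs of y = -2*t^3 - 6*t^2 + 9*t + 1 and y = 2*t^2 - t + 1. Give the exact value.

Set the curves equal: -2*t^3 - 6*t^2 + 9*t + 1 = 2*t^2 - t + 1, so -2*t^3 - 8*t^2 + 10*t = 0, which factors as -2*t*(t - 1)*(t + 5) = 0. The curves meet at t = -5, 0, 1.
On [-5, 0], y = 2*t^2 - t + 1 is on top; that piece has area ∫[-5,0] (-(-2*t^3 - 8*t^2 + 10*t)) dt = 875/6.
On [0, 1], y = -2*t^3 - 6*t^2 + 9*t + 1 is on top; that piece has area ∫[0,1] (-2*t^3 - 8*t^2 + 10*t) dt = 11/6.
Total enclosed area = 875/6 + 11/6 = 443/3.

443/3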